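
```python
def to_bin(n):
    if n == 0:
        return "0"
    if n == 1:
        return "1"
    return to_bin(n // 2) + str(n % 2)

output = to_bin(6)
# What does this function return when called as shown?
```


to_bin(6)
= to_bin(3) + "0"
= to_bin(1) + "1" + "0"
= "1" + "1" + "0"
= "110"


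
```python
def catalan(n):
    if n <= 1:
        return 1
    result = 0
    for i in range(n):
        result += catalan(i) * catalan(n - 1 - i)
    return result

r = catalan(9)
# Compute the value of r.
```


catalan(9)
= sum of catalan(i) * catalan(9-1-i) for i in 0..8
First compute sub-values bottom-up:
  catalan(0) = 1, catalan(1) = 1
  catalan(2) = 1*1 + 1*1 = 2
  catalan(3) = 1*2 + 1*1 + 2*1 = 5
  catalan(4) = 1*5 + 1*2 + 2*1 + 5*1 = 14
  catalan(5) = 1*14 + 1*5 + 2*2 + 5*1 + 14*1 = 42
  catalan(6) = 1*42 + 1*14 + 2*5 + 5*2 + 14*1 + 42*1 = 132
  catalan(7) = 1*132 + 1*42 + 2*14 + 5*5 + 14*2 + 42*1 + 132*1 = 429
  catalan(8) = 1*429 + 1*132 + 2*42 + 5*14 + 14*5 + 42*2 + 132*1 + 429*1 = 1430
Now catalan(9):
  catalan(0)*catalan(8) = 1*1430 = 1430
  catalan(1)*catalan(7) = 1*429 = 429
  catalan(2)*catalan(6) = 2*132 = 264
  catalan(3)*catalan(5) = 5*42 = 210
  catalan(4)*catalan(4) = 14*14 = 196
  catalan(5)*catalan(3) = 42*5 = 210
  catalan(6)*catalan(2) = 132*2 = 264
  catalan(7)*catalan(1) = 429*1 = 429
  catalan(8)*catalan(0) = 1430*1 = 1430
= 1430 + 429 + 264 + 210 + 196 + 210 + 264 + 429 + 1430
= 4862


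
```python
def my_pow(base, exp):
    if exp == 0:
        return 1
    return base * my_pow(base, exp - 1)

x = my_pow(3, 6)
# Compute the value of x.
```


my_pow(3, 6)
= 3 * my_pow(3, 5)
= 3 * 3 * my_pow(3, 4)
= 3 * 3 * 3 * my_pow(3, 3)
= 3 * 3 * 3 * 3 * my_pow(3, 2)
= 3 * 3 * 3 * 3 * 3 * my_pow(3, 1)
= 3 * 3 * 3 * 3 * 3 * 3 * my_pow(3, 0)
= 3 * 3 * 3 * 3 * 3 * 3 * 1
= 729


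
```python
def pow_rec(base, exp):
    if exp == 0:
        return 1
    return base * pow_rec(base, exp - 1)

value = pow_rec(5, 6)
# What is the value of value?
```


pow_rec(5, 6)
= 5 * pow_rec(5, 5)
= 5 * 5 * pow_rec(5, 4)
= 5 * 5 * 5 * pow_rec(5, 3)
= 5 * 5 * 5 * 5 * pow_rec(5, 2)
= 5 * 5 * 5 * 5 * 5 * pow_rec(5, 1)
= 5 * 5 * 5 * 5 * 5 * 5 * pow_rec(5, 0)
= 5 * 5 * 5 * 5 * 5 * 5 * 1
= 15625


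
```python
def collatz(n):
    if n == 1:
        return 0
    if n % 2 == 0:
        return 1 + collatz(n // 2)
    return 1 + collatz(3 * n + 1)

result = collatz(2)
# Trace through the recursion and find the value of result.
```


collatz(2)
2 is even -> collatz(1)
Reached 1 after 1 steps
= 1


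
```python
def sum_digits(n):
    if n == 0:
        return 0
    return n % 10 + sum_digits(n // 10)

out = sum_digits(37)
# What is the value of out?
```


sum_digits(37)
= 7 + sum_digits(3)
= 7 + 3 + sum_digits(0)
= 7 + 3 + 0
= 10


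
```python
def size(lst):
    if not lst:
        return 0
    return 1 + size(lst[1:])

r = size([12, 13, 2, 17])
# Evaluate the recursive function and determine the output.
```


size([12, 13, 2, 17])
= 1 + size([13, 2, 17])
= 1 + 1 + size([2, 17])
= 1 + 1 + 1 + size([17])
= 1 + 1 + 1 + 1 + size([])
= 1 + 1 + 1 + 1 + 0
= 4


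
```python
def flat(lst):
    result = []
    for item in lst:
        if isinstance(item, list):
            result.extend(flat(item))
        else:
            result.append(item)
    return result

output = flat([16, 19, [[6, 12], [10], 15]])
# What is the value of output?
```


flat([16, 19, [[6, 12], [10], 15]])
Processing each element:
  16 is not a list -> append 16
  19 is not a list -> append 19
  [[6, 12], [10], 15] is a list -> flat recursively -> [6, 12, 10, 15]
= [16, 19, 6, 12, 10, 15]


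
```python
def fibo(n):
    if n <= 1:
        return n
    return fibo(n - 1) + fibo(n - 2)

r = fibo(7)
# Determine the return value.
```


fibo(7)
= fibo(6) + fibo(5)
= (fibo(5) + fibo(4)) + fibo(5)
Computing bottom-up: fibo(0)=0, fibo(1)=1, fibo(2)=1, fibo(3)=2, fibo(4)=3, fibo(5)=5, fibo(6)=8, fibo(7)=13
= 13


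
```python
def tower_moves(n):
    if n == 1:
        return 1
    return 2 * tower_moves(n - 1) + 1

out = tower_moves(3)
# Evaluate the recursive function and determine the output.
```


tower_moves(3)
= 2 * tower_moves(2) + 1
= 2 * (2 * tower_moves(1) + 1) + 1
Now compute bottom-up:
tower_moves(1) = 1
tower_moves(2) = 2 * 1 + 1 = 3
tower_moves(3) = 2 * 3 + 1 = 7
= 7


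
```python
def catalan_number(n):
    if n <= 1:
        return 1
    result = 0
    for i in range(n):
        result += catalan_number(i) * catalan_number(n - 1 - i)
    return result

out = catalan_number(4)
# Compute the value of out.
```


catalan_number(4)
= sum of catalan_number(i) * catalan_number(4-1-i) for i in 0..3
First compute sub-values bottom-up:
  catalan_number(0) = 1, catalan_number(1) = 1
  catalan_number(2) = 1*1 + 1*1 = 2
  catalan_number(3) = 1*2 + 1*1 + 2*1 = 5
Now catalan_number(4):
  catalan_number(0)*catalan_number(3) = 1*5 = 5
  catalan_number(1)*catalan_number(2) = 1*2 = 2
  catalan_number(2)*catalan_number(1) = 2*1 = 2
  catalan_number(3)*catalan_number(0) = 5*1 = 5
= 5 + 2 + 2 + 5
= 14


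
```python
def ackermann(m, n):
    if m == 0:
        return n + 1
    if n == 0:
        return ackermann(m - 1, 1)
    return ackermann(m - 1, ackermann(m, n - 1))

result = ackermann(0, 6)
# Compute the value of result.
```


ackermann(0, 6)
m == 0: return 6 + 1 = 7
= 7


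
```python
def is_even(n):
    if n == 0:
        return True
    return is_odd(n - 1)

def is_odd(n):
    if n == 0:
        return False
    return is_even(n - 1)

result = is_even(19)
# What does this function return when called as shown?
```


is_even(19)
= is_odd(18)
= is_even(17)
= is_odd(16)
= is_even(15)
= is_odd(14)
= is_even(13)
= is_odd(12)
= is_even(11)
= is_odd(10)
= is_even(9)
= is_odd(8)
= is_even(7)
= is_odd(6)
= is_even(5)
= is_odd(4)
= is_even(3)
= is_odd(2)
= is_even(1)
= is_odd(0)
n == 0: return False
= False


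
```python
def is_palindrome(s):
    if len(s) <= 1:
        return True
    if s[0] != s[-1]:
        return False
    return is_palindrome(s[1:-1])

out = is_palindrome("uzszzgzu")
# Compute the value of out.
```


is_palindrome("uzszzgzu")
"uzszzgzu": s[0]='u' == s[-1]='u' -> is_palindrome("zszzgz")
"zszzgz": s[0]='z' == s[-1]='z' -> is_palindrome("szzg")
"szzg": s[0]='s' != s[-1]='g' -> False
= False


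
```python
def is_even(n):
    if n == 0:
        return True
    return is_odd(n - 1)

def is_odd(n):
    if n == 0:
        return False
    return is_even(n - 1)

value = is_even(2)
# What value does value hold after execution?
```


is_even(2)
= is_odd(1)
= is_even(0)
n == 0: return True
= True


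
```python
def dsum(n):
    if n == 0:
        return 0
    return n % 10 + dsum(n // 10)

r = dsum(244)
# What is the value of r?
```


dsum(244)
= 4 + dsum(24)
= 4 + 4 + dsum(2)
= 4 + 4 + 2 + dsum(0)
= 4 + 4 + 2 + 0
= 10


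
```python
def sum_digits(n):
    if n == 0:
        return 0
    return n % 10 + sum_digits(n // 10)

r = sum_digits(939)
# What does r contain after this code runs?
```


sum_digits(939)
= 9 + sum_digits(93)
= 9 + 3 + sum_digits(9)
= 9 + 3 + 9 + sum_digits(0)
= 9 + 3 + 9 + 0
= 21


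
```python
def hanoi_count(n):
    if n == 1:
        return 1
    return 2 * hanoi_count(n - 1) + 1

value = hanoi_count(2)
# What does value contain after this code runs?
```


hanoi_count(2)
= 2 * hanoi_count(1) + 1
Now compute bottom-up:
hanoi_count(1) = 1
hanoi_count(2) = 2 * 1 + 1 = 3
= 3


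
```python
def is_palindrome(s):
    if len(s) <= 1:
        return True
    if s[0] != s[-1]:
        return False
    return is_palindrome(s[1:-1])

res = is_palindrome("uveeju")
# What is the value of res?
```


is_palindrome("uveeju")
"uveeju": s[0]='u' == s[-1]='u' -> is_palindrome("veej")
"veej": s[0]='v' != s[-1]='j' -> False
= False


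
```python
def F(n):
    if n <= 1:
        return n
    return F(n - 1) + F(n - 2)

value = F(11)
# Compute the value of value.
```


F(11)
= F(10) + F(9)
= (F(9) + F(8)) + F(9)
Computing bottom-up: F(0)=0, F(1)=1, F(2)=1, F(3)=2, F(4)=3, F(5)=5, F(6)=8, F(7)=13, F(8)=21, F(9)=34, F(10)=55, F(11)=89
= 89


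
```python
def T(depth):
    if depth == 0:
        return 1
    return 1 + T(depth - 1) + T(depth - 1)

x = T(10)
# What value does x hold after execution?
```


T(10)
= 1 + T(9) + T(9)
= 1 + 2 * T(9)
T(k) = 2^(k+1) - 1
T(0) = 1
T(1) = 3
T(2) = 7
T(3) = 15
T(4) = 31
T(10) = 2^11 - 1 = 2047


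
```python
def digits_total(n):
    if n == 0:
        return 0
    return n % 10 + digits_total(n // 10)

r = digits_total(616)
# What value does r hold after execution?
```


digits_total(616)
= 6 + digits_total(61)
= 6 + 1 + digits_total(6)
= 6 + 1 + 6 + digits_total(0)
= 6 + 1 + 6 + 0
= 13


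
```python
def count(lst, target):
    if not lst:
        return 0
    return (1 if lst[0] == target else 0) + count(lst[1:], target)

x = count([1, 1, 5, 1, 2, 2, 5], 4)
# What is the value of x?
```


count([1, 1, 5, 1, 2, 2, 5], 4)
lst[0]=1 != 4: 0 + count([1, 5, 1, 2, 2, 5], 4)
lst[0]=1 != 4: 0 + count([5, 1, 2, 2, 5], 4)
lst[0]=5 != 4: 0 + count([1, 2, 2, 5], 4)
lst[0]=1 != 4: 0 + count([2, 2, 5], 4)
lst[0]=2 != 4: 0 + count([2, 5], 4)
lst[0]=2 != 4: 0 + count([5], 4)
lst[0]=5 != 4: 0 + count([], 4)
= 0


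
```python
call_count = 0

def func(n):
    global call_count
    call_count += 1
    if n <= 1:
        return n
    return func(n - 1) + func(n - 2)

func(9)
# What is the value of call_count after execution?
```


func(9) calls func(8) and func(7); each non-base call branches into two more.
Let C(k) = total number of calls made by func(k), including the call to func(k) itself.
Base cases: C(0) = 1, C(1) = 1
Recurrence: C(k) = 1 + C(k-1) + C(k-2)
  C(2) = 1 + C(1) + C(0) = 1 + 1 + 1 = 3
  C(3) = 1 + C(2) + C(1) = 1 + 3 + 1 = 5
  C(4) = 1 + C(3) + C(2) = 1 + 5 + 3 = 9
  C(5) = 1 + C(4) + C(3) = 1 + 9 + 5 = 15
  C(6) = 1 + C(5) + C(4) = 1 + 15 + 9 = 25
  C(7) = 1 + C(6) + C(5) = 1 + 25 + 15 = 41
  C(8) = 1 + C(7) + C(6) = 1 + 41 + 25 = 67
  C(9) = 1 + C(8) + C(7) = 1 + 67 + 41 = 109
Total calls = C(9) = 109


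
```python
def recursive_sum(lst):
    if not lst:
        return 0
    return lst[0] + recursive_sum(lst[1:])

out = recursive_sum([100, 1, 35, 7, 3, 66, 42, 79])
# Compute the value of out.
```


recursive_sum([100, 1, 35, 7, 3, 66, 42, 79])
= 100 + recursive_sum([1, 35, 7, 3, 66, 42, 79])
= 100 + 1 + recursive_sum([35, 7, 3, 66, 42, 79])
= 100 + 1 + 35 + recursive_sum([7, 3, 66, 42, 79])
= 100 + 1 + 35 + 7 + recursive_sum([3, 66, 42, 79])
= 100 + 1 + 35 + 7 + 3 + recursive_sum([66, 42, 79])
= 100 + 1 + 35 + 7 + 3 + 66 + recursive_sum([42, 79])
= 100 + 1 + 35 + 7 + 3 + 66 + 42 + recursive_sum([79])
= 100 + 1 + 35 + 7 + 3 + 66 + 42 + 79 + recursive_sum([])
= 100 + 1 + 35 + 7 + 3 + 66 + 42 + 79 + 0
= 333


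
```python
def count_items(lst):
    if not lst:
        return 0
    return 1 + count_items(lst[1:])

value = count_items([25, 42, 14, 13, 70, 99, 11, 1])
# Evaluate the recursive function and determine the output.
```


count_items([25, 42, 14, 13, 70, 99, 11, 1])
= 1 + count_items([42, 14, 13, 70, 99, 11, 1])
= 1 + 1 + count_items([14, 13, 70, 99, 11, 1])
= 1 + 1 + 1 + count_items([13, 70, 99, 11, 1])
= 1 + 1 + 1 + 1 + count_items([70, 99, 11, 1])
= 1 + 1 + 1 + 1 + 1 + count_items([99, 11, 1])
= 1 + 1 + 1 + 1 + 1 + 1 + count_items([11, 1])
= 1 + 1 + 1 + 1 + 1 + 1 + 1 + count_items([1])
= 1 + 1 + 1 + 1 + 1 + 1 + 1 + 1 + count_items([])
= 1 + 1 + 1 + 1 + 1 + 1 + 1 + 1 + 0
= 8


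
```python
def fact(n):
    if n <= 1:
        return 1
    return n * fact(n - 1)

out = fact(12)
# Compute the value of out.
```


fact(12)
= 12 * fact(11)
= 12 * 11 * fact(10)
= 12 * 11 * 10 * fact(9)
= 12 * 11 * 10 * 9 * fact(8)
= 12 * 11 * 10 * 9 * 8 * fact(7)
= 12 * 11 * 10 * 9 * 8 * 7 * fact(6)
= 12 * 11 * 10 * 9 * 8 * 7 * 6 * fact(5)
= 12 * 11 * 10 * 9 * 8 * 7 * 6 * 5 * fact(4)
= 12 * 11 * 10 * 9 * 8 * 7 * 6 * 5 * 4 * fact(3)
= 12 * 11 * 10 * 9 * 8 * 7 * 6 * 5 * 4 * 3 * fact(2)
= 12 * 11 * 10 * 9 * 8 * 7 * 6 * 5 * 4 * 3 * 2 * fact(1)
= 12 * 11 * 10 * 9 * 8 * 7 * 6 * 5 * 4 * 3 * 2 * 1
= 479001600


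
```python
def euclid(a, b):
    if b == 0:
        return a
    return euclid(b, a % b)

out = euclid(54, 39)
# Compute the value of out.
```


euclid(54, 39)
= euclid(39, 54 % 39) = euclid(39, 15)
= euclid(15, 39 % 15) = euclid(15, 9)
= euclid(9, 15 % 9) = euclid(9, 6)
= euclid(6, 9 % 6) = euclid(6, 3)
= euclid(3, 6 % 3) = euclid(3, 0)
b == 0, return a = 3


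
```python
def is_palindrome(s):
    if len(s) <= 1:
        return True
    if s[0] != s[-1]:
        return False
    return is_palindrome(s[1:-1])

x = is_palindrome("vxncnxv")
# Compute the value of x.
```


is_palindrome("vxncnxv")
"vxncnxv": s[0]='v' == s[-1]='v' -> is_palindrome("xncnx")
"xncnx": s[0]='x' == s[-1]='x' -> is_palindrome("ncn")
"ncn": s[0]='n' == s[-1]='n' -> is_palindrome("c")
"c": len <= 1 -> True
= True


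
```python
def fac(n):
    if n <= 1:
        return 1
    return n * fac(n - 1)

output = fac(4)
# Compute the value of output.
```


fac(4)
= 4 * fac(3)
= 4 * 3 * fac(2)
= 4 * 3 * 2 * fac(1)
= 4 * 3 * 2 * 1
= 24


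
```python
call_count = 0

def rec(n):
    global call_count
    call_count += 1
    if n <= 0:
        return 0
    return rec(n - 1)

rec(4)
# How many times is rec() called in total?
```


rec(4) calls rec(3) calls ... calls rec(0)
Total calls: 4 + 1 (for base case) = 5


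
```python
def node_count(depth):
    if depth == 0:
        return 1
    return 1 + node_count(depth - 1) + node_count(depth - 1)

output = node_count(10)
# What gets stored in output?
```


node_count(10)
= 1 + node_count(9) + node_count(9)
= 1 + 2 * node_count(9)
node_count(k) = 2^(k+1) - 1
node_count(0) = 1
node_count(1) = 3
node_count(2) = 7
node_count(3) = 15
node_count(4) = 31
node_count(10) = 2^11 - 1 = 2047


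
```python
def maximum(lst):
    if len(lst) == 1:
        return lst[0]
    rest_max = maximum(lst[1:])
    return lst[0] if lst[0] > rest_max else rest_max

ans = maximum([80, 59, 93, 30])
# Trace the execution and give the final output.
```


maximum([80, 59, 93, 30])
= compare 80 with maximum([59, 93, 30])
= compare 59 with maximum([93, 30])
= compare 93 with maximum([30])
Base: maximum([30]) = 30
compare 93 with 30: max = 93
compare 59 with 93: max = 93
compare 80 with 93: max = 93
= 93


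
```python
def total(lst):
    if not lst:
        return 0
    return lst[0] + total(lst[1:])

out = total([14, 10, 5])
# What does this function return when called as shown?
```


total([14, 10, 5])
= 14 + total([10, 5])
= 14 + 10 + total([5])
= 14 + 10 + 5 + total([])
= 14 + 10 + 5 + 0
= 29


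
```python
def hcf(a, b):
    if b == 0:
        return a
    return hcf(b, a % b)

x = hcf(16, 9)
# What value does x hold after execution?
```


hcf(16, 9)
= hcf(9, 16 % 9) = hcf(9, 7)
= hcf(7, 9 % 7) = hcf(7, 2)
= hcf(2, 7 % 2) = hcf(2, 1)
= hcf(1, 2 % 1) = hcf(1, 0)
b == 0, return a = 1


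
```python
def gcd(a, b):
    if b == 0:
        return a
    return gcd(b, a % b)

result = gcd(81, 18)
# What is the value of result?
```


gcd(81, 18)
= gcd(18, 81 % 18) = gcd(18, 9)
= gcd(9, 18 % 9) = gcd(9, 0)
b == 0, return a = 9


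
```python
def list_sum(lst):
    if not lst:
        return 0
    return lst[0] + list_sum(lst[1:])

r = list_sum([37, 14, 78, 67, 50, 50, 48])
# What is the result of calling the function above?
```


list_sum([37, 14, 78, 67, 50, 50, 48])
= 37 + list_sum([14, 78, 67, 50, 50, 48])
= 37 + 14 + list_sum([78, 67, 50, 50, 48])
= 37 + 14 + 78 + list_sum([67, 50, 50, 48])
= 37 + 14 + 78 + 67 + list_sum([50, 50, 48])
= 37 + 14 + 78 + 67 + 50 + list_sum([50, 48])
= 37 + 14 + 78 + 67 + 50 + 50 + list_sum([48])
= 37 + 14 + 78 + 67 + 50 + 50 + 48 + list_sum([])
= 37 + 14 + 78 + 67 + 50 + 50 + 48 + 0
= 344


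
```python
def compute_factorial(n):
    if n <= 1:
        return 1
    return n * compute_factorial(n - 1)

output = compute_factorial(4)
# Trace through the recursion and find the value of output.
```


compute_factorial(4)
= 4 * compute_factorial(3)
= 4 * 3 * compute_factorial(2)
= 4 * 3 * 2 * compute_factorial(1)
= 4 * 3 * 2 * 1
= 24


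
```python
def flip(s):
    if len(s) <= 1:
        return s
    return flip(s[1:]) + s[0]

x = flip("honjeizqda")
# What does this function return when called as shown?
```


flip("honjeizqda")
= flip("onjeizqda") + "h"
= flip("njeizqda") + "o" + "h"
= flip("jeizqda") + "n" + "o" + "h"
= flip("eizqda") + "j" + "n" + "o" + "h"
= flip("izqda") + "e" + "j" + "n" + "o" + "h"
= flip("zqda") + "i" + "e" + "j" + "n" + "o" + "h"
= flip("qda") + "z" + "i" + "e" + "j" + "n" + "o" + "h"
= flip("da") + "q" + "z" + "i" + "e" + "j" + "n" + "o" + "h"
= flip("a") + "d" + "q" + "z" + "i" + "e" + "j" + "n" + "o" + "h"
= "a" + "d" + "q" + "z" + "i" + "e" + "j" + "n" + "o" + "h"
= "adqziejnoh"


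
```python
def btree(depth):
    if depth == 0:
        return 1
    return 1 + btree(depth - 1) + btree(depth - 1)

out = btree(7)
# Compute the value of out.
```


btree(7)
= 1 + btree(6) + btree(6)
= 1 + 2 * btree(6)
btree(k) = 2^(k+1) - 1
btree(0) = 1
btree(1) = 3
btree(2) = 7
btree(3) = 15
btree(4) = 31
btree(7) = 2^8 - 1 = 255


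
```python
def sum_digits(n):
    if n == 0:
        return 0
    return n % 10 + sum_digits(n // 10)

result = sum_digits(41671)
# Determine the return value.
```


sum_digits(41671)
= 1 + sum_digits(4167)
= 1 + 7 + sum_digits(416)
= 1 + 7 + 6 + sum_digits(41)
= 1 + 7 + 6 + 1 + sum_digits(4)
= 1 + 7 + 6 + 1 + 4 + sum_digits(0)
= 1 + 7 + 6 + 1 + 4 + 0
= 19


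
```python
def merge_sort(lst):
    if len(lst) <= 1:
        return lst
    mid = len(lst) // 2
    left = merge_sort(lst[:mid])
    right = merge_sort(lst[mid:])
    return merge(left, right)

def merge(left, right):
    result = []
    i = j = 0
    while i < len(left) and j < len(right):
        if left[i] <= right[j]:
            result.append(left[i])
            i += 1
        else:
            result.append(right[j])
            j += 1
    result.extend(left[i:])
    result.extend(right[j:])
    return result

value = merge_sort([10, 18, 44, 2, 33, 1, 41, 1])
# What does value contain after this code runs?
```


merge_sort([10, 18, 44, 2, 33, 1, 41, 1])
Split into [10, 18, 44, 2] and [33, 1, 41, 1]
Left sorted: [2, 10, 18, 44]
Right sorted: [1, 1, 33, 41]
Merge [2, 10, 18, 44] and [1, 1, 33, 41]
= [1, 1, 2, 10, 18, 33, 41, 44]


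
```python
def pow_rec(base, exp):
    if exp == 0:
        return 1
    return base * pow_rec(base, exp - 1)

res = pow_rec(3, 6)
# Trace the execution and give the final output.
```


pow_rec(3, 6)
= 3 * pow_rec(3, 5)
= 3 * 3 * pow_rec(3, 4)
= 3 * 3 * 3 * pow_rec(3, 3)
= 3 * 3 * 3 * 3 * pow_rec(3, 2)
= 3 * 3 * 3 * 3 * 3 * pow_rec(3, 1)
= 3 * 3 * 3 * 3 * 3 * 3 * pow_rec(3, 0)
= 3 * 3 * 3 * 3 * 3 * 3 * 1
= 729


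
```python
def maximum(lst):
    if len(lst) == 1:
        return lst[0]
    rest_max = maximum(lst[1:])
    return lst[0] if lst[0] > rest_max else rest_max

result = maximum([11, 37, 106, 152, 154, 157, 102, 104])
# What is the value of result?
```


maximum([11, 37, 106, 152, 154, 157, 102, 104])
= compare 11 with maximum([37, 106, 152, 154, 157, 102, 104])
= compare 37 with maximum([106, 152, 154, 157, 102, 104])
= compare 106 with maximum([152, 154, 157, 102, 104])
= compare 152 with maximum([154, 157, 102, 104])
= compare 154 with maximum([157, 102, 104])
= compare 157 with maximum([102, 104])
= compare 102 with maximum([104])
Base: maximum([104]) = 104
compare 102 with 104: max = 104
compare 157 with 104: max = 157
compare 154 with 157: max = 157
compare 152 with 157: max = 157
compare 106 with 157: max = 157
compare 37 with 157: max = 157
compare 11 with 157: max = 157
= 157


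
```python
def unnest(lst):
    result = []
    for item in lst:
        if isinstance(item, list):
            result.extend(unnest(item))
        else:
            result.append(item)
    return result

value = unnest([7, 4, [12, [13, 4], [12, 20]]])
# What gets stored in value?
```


unnest([7, 4, [12, [13, 4], [12, 20]]])
Processing each element:
  7 is not a list -> append 7
  4 is not a list -> append 4
  [12, [13, 4], [12, 20]] is a list -> unnest recursively -> [12, 13, 4, 12, 20]
= [7, 4, 12, 13, 4, 12, 20]


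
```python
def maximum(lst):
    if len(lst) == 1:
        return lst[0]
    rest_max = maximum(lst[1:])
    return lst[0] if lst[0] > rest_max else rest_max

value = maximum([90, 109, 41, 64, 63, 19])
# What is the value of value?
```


maximum([90, 109, 41, 64, 63, 19])
= compare 90 with maximum([109, 41, 64, 63, 19])
= compare 109 with maximum([41, 64, 63, 19])
= compare 41 with maximum([64, 63, 19])
= compare 64 with maximum([63, 19])
= compare 63 with maximum([19])
Base: maximum([19]) = 19
compare 63 with 19: max = 63
compare 64 with 63: max = 64
compare 41 with 64: max = 64
compare 109 with 64: max = 109
compare 90 with 109: max = 109
= 109


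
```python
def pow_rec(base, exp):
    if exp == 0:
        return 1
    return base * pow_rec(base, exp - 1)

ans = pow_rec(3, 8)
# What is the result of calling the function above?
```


pow_rec(3, 8)
= 3 * pow_rec(3, 7)
= 3 * 3 * pow_rec(3, 6)
= 3 * 3 * 3 * pow_rec(3, 5)
= 3 * 3 * 3 * 3 * pow_rec(3, 4)
= 3 * 3 * 3 * 3 * 3 * pow_rec(3, 3)
= 3 * 3 * 3 * 3 * 3 * 3 * pow_rec(3, 2)
= 3 * 3 * 3 * 3 * 3 * 3 * 3 * pow_rec(3, 1)
= 3 * 3 * 3 * 3 * 3 * 3 * 3 * 3 * pow_rec(3, 0)
= 3 * 3 * 3 * 3 * 3 * 3 * 3 * 3 * 1
= 6561


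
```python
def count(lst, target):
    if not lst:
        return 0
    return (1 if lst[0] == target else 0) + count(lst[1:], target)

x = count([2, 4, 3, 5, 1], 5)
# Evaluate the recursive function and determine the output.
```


count([2, 4, 3, 5, 1], 5)
lst[0]=2 != 5: 0 + count([4, 3, 5, 1], 5)
lst[0]=4 != 5: 0 + count([3, 5, 1], 5)
lst[0]=3 != 5: 0 + count([5, 1], 5)
lst[0]=5 == 5: 1 + count([1], 5)
lst[0]=1 != 5: 0 + count([], 5)
= 1


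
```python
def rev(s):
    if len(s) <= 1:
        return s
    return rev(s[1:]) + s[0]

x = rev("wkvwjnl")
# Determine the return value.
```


rev("wkvwjnl")
= rev("kvwjnl") + "w"
= rev("vwjnl") + "k" + "w"
= rev("wjnl") + "v" + "k" + "w"
= rev("jnl") + "w" + "v" + "k" + "w"
= rev("nl") + "j" + "w" + "v" + "k" + "w"
= rev("l") + "n" + "j" + "w" + "v" + "k" + "w"
= "l" + "n" + "j" + "w" + "v" + "k" + "w"
= "lnjwvkw"


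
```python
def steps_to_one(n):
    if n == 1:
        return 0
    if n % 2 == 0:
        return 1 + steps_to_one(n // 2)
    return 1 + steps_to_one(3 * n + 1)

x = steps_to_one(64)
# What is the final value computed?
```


steps_to_one(64)
64 is even -> steps_to_one(32)
32 is even -> steps_to_one(16)
16 is even -> steps_to_one(8)
8 is even -> steps_to_one(4)
4 is even -> steps_to_one(2)
2 is even -> steps_to_one(1)
Reached 1 after 6 steps
= 6


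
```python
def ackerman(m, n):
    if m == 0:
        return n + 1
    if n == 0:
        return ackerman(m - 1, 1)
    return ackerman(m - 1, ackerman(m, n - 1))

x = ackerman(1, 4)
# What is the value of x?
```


ackerman(1, 4)
= ackerman(0, ackerman(1, 3))
First compute ackerman(1, 3) = 5
= ackerman(0, 5)
= 6


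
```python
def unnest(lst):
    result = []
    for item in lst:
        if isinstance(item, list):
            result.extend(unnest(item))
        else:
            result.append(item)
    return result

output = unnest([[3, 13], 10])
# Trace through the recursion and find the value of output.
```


unnest([[3, 13], 10])
Processing each element:
  [3, 13] is a list -> unnest recursively -> [3, 13]
  10 is not a list -> append 10
= [3, 13, 10]


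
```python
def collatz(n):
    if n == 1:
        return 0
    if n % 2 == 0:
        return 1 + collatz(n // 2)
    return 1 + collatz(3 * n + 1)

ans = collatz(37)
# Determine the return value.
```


collatz(37)
37 is odd -> 3*37+1 = 112 -> collatz(112)
112 is even -> collatz(56)
56 is even -> collatz(28)
28 is even -> collatz(14)
14 is even -> collatz(7)
7 is odd -> 3*7+1 = 22 -> collatz(22)
22 is even -> collatz(11)
11 is odd -> 3*11+1 = 34 -> collatz(34)
34 is even -> collatz(17)
17 is odd -> 3*17+1 = 52 -> collatz(52)
52 is even -> collatz(26)
26 is even -> collatz(13)
13 is odd -> 3*13+1 = 40 -> collatz(40)
40 is even -> collatz(20)
20 is even -> collatz(10)
10 is even -> collatz(5)
5 is odd -> 3*5+1 = 16 -> collatz(16)
16 is even -> collatz(8)
8 is even -> collatz(4)
4 is even -> collatz(2)
2 is even -> collatz(1)
Reached 1 after 21 steps
= 21


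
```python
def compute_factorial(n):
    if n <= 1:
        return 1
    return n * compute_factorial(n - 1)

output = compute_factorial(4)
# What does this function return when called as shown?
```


compute_factorial(4)
= 4 * compute_factorial(3)
= 4 * 3 * compute_factorial(2)
= 4 * 3 * 2 * compute_factorial(1)
= 4 * 3 * 2 * 1
= 24


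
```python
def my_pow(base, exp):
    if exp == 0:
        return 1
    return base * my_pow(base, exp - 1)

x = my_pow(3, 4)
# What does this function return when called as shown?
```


my_pow(3, 4)
= 3 * my_pow(3, 3)
= 3 * 3 * my_pow(3, 2)
= 3 * 3 * 3 * my_pow(3, 1)
= 3 * 3 * 3 * 3 * my_pow(3, 0)
= 3 * 3 * 3 * 3 * 1
= 81


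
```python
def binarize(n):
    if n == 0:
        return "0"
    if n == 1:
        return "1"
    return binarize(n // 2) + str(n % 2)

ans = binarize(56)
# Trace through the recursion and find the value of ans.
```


binarize(56)
= binarize(28) + "0"
= binarize(14) + "0" + "0"
= binarize(7) + "0" + "0" + "0"
= binarize(3) + "1" + "0" + "0" + "0"
= binarize(1) + "1" + "1" + "0" + "0" + "0"
= "1" + "1" + "1" + "0" + "0" + "0"
= "111000"


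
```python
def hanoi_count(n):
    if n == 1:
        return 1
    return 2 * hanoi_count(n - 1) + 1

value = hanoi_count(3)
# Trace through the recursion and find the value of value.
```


hanoi_count(3)
= 2 * hanoi_count(2) + 1
= 2 * (2 * hanoi_count(1) + 1) + 1
Now compute bottom-up:
hanoi_count(1) = 1
hanoi_count(2) = 2 * 1 + 1 = 3
hanoi_count(3) = 2 * 3 + 1 = 7
= 7


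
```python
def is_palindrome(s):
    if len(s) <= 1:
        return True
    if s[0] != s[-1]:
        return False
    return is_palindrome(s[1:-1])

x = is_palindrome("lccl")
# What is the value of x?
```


is_palindrome("lccl")
"lccl": s[0]='l' == s[-1]='l' -> is_palindrome("cc")
"cc": s[0]='c' == s[-1]='c' -> is_palindrome("")
"": len <= 1 -> True
= True


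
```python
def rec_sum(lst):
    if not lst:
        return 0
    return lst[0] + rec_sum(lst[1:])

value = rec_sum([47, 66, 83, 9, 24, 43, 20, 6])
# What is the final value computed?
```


rec_sum([47, 66, 83, 9, 24, 43, 20, 6])
= 47 + rec_sum([66, 83, 9, 24, 43, 20, 6])
= 47 + 66 + rec_sum([83, 9, 24, 43, 20, 6])
= 47 + 66 + 83 + rec_sum([9, 24, 43, 20, 6])
= 47 + 66 + 83 + 9 + rec_sum([24, 43, 20, 6])
= 47 + 66 + 83 + 9 + 24 + rec_sum([43, 20, 6])
= 47 + 66 + 83 + 9 + 24 + 43 + rec_sum([20, 6])
= 47 + 66 + 83 + 9 + 24 + 43 + 20 + rec_sum([6])
= 47 + 66 + 83 + 9 + 24 + 43 + 20 + 6 + rec_sum([])
= 47 + 66 + 83 + 9 + 24 + 43 + 20 + 6 + 0
= 298


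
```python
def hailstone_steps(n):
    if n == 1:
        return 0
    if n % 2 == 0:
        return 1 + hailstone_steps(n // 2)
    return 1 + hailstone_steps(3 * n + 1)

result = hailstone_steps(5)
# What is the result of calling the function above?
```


hailstone_steps(5)
5 is odd -> 3*5+1 = 16 -> hailstone_steps(16)
16 is even -> hailstone_steps(8)
8 is even -> hailstone_steps(4)
4 is even -> hailstone_steps(2)
2 is even -> hailstone_steps(1)
Reached 1 after 5 steps
= 5


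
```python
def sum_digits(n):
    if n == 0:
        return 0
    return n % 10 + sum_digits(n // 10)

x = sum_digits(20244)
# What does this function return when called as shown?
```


sum_digits(20244)
= 4 + sum_digits(2024)
= 4 + 4 + sum_digits(202)
= 4 + 4 + 2 + sum_digits(20)
= 4 + 4 + 2 + 0 + sum_digits(2)
= 4 + 4 + 2 + 0 + 2 + sum_digits(0)
= 4 + 4 + 2 + 0 + 2 + 0
= 12


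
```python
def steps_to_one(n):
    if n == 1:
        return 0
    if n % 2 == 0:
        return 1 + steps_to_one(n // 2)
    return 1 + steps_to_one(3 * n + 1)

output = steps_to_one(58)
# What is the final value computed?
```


steps_to_one(58)
58 is even -> steps_to_one(29)
29 is odd -> 3*29+1 = 88 -> steps_to_one(88)
88 is even -> steps_to_one(44)
44 is even -> steps_to_one(22)
22 is even -> steps_to_one(11)
11 is odd -> 3*11+1 = 34 -> steps_to_one(34)
34 is even -> steps_to_one(17)
17 is odd -> 3*17+1 = 52 -> steps_to_one(52)
52 is even -> steps_to_one(26)
26 is even -> steps_to_one(13)
13 is odd -> 3*13+1 = 40 -> steps_to_one(40)
40 is even -> steps_to_one(20)
20 is even -> steps_to_one(10)
10 is even -> steps_to_one(5)
5 is odd -> 3*5+1 = 16 -> steps_to_one(16)
16 is even -> steps_to_one(8)
8 is even -> steps_to_one(4)
4 is even -> steps_to_one(2)
2 is even -> steps_to_one(1)
Reached 1 after 19 steps
= 19


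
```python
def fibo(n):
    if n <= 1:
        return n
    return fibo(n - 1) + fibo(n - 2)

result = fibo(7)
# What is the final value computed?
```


fibo(7)
= fibo(6) + fibo(5)
= (fibo(5) + fibo(4)) + fibo(5)
Computing bottom-up: fibo(0)=0, fibo(1)=1, fibo(2)=1, fibo(3)=2, fibo(4)=3, fibo(5)=5, fibo(6)=8, fibo(7)=13
= 13


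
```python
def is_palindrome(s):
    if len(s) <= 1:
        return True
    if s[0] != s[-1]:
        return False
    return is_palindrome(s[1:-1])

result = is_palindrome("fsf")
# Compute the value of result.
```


is_palindrome("fsf")
"fsf": s[0]='f' == s[-1]='f' -> is_palindrome("s")
"s": len <= 1 -> True
= True


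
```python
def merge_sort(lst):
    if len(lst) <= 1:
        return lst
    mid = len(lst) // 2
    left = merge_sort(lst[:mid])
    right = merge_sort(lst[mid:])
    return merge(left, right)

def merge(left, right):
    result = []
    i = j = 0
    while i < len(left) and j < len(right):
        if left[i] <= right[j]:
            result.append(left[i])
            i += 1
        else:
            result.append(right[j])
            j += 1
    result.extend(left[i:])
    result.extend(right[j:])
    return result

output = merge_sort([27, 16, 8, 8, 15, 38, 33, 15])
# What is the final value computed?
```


merge_sort([27, 16, 8, 8, 15, 38, 33, 15])
Split into [27, 16, 8, 8] and [15, 38, 33, 15]
Left sorted: [8, 8, 16, 27]
Right sorted: [15, 15, 33, 38]
Merge [8, 8, 16, 27] and [15, 15, 33, 38]
= [8, 8, 15, 15, 16, 27, 33, 38]


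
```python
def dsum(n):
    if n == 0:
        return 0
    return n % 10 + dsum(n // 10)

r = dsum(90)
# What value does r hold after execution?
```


dsum(90)
= 0 + dsum(9)
= 0 + 9 + dsum(0)
= 0 + 9 + 0
= 9


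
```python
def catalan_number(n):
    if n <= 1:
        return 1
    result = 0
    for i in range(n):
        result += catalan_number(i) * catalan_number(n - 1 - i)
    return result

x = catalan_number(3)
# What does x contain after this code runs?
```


catalan_number(3)
= sum of catalan_number(i) * catalan_number(3-1-i) for i in 0..2
First compute sub-values bottom-up:
  catalan_number(0) = 1, catalan_number(1) = 1
  catalan_number(2) = 1*1 + 1*1 = 2
Now catalan_number(3):
  catalan_number(0)*catalan_number(2) = 1*2 = 2
  catalan_number(1)*catalan_number(1) = 1*1 = 1
  catalan_number(2)*catalan_number(0) = 2*1 = 2
= 2 + 1 + 2
= 5


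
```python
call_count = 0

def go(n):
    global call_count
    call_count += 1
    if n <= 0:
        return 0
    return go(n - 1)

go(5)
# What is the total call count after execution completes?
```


go(5) calls go(4) calls ... calls go(0)
Total calls: 5 + 1 (for base case) = 6


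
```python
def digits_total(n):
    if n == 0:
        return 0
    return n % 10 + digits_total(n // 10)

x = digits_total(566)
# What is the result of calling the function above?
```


digits_total(566)
= 6 + digits_total(56)
= 6 + 6 + digits_total(5)
= 6 + 6 + 5 + digits_total(0)
= 6 + 6 + 5 + 0
= 17


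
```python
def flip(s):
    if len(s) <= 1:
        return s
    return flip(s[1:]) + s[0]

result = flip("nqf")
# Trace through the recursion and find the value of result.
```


flip("nqf")
= flip("qf") + "n"
= flip("f") + "q" + "n"
= "f" + "q" + "n"
= "fqn"


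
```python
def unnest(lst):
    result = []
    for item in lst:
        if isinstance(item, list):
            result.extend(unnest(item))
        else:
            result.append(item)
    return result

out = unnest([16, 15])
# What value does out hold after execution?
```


unnest([16, 15])
Processing each element:
  16 is not a list -> append 16
  15 is not a list -> append 15
= [16, 15]


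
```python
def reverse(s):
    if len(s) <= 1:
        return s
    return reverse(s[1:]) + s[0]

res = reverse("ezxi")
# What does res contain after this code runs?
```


reverse("ezxi")
= reverse("zxi") + "e"
= reverse("xi") + "z" + "e"
= reverse("i") + "x" + "z" + "e"
= "i" + "x" + "z" + "e"
= "ixze"


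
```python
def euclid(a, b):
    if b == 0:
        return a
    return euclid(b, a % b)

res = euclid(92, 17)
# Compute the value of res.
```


euclid(92, 17)
= euclid(17, 92 % 17) = euclid(17, 7)
= euclid(7, 17 % 7) = euclid(7, 3)
= euclid(3, 7 % 3) = euclid(3, 1)
= euclid(1, 3 % 1) = euclid(1, 0)
b == 0, return a = 1


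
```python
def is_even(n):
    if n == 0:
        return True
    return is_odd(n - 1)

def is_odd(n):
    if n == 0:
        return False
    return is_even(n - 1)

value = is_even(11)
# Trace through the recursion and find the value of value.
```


is_even(11)
= is_odd(10)
= is_even(9)
= is_odd(8)
= is_even(7)
= is_odd(6)
= is_even(5)
= is_odd(4)
= is_even(3)
= is_odd(2)
= is_even(1)
= is_odd(0)
n == 0: return False
= False


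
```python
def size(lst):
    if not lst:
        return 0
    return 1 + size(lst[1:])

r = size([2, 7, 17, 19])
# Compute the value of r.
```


size([2, 7, 17, 19])
= 1 + size([7, 17, 19])
= 1 + 1 + size([17, 19])
= 1 + 1 + 1 + size([19])
= 1 + 1 + 1 + 1 + size([])
= 1 + 1 + 1 + 1 + 0
= 4


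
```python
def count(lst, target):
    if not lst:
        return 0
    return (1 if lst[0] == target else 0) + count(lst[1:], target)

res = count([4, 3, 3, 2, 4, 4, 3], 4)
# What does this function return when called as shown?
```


count([4, 3, 3, 2, 4, 4, 3], 4)
lst[0]=4 == 4: 1 + count([3, 3, 2, 4, 4, 3], 4)
lst[0]=3 != 4: 0 + count([3, 2, 4, 4, 3], 4)
lst[0]=3 != 4: 0 + count([2, 4, 4, 3], 4)
lst[0]=2 != 4: 0 + count([4, 4, 3], 4)
lst[0]=4 == 4: 1 + count([4, 3], 4)
lst[0]=4 == 4: 1 + count([3], 4)
lst[0]=3 != 4: 0 + count([], 4)
= 3


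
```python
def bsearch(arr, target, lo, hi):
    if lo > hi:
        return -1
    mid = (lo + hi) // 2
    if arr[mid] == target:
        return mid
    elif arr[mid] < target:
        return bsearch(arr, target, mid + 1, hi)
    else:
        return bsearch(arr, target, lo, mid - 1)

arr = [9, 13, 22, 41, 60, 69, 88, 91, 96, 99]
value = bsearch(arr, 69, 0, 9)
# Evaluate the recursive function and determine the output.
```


bsearch(arr, 69, 0, 9)
lo=0, hi=9, mid=4, arr[mid]=60
60 < 69, search right half
lo=5, hi=9, mid=7, arr[mid]=91
91 > 69, search left half
lo=5, hi=6, mid=5, arr[mid]=69
arr[5] == 69, found at index 5
= 5


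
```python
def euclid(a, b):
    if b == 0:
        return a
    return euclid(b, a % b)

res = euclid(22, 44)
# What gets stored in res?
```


euclid(22, 44)
= euclid(44, 22 % 44) = euclid(44, 22)
= euclid(22, 44 % 22) = euclid(22, 0)
b == 0, return a = 22


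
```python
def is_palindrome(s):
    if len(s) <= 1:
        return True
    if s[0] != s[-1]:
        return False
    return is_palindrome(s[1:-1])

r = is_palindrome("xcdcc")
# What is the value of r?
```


is_palindrome("xcdcc")
"xcdcc": s[0]='x' != s[-1]='c' -> False
= False


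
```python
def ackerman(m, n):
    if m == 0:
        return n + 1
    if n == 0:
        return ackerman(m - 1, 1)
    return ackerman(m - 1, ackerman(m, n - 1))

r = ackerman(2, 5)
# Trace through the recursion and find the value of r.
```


ackerman(2, 5)
= ackerman(1, ackerman(2, 4))
First compute ackerman(2, 4) = 11
= ackerman(1, 11)
= 13


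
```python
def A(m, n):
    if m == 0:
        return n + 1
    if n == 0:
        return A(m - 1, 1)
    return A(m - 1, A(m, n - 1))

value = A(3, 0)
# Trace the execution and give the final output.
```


A(3, 0)
n == 0: return A(2, 1)
= A(2, 1) = 5
= 5


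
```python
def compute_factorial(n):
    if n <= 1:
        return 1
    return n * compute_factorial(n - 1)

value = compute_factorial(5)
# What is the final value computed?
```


compute_factorial(5)
= 5 * compute_factorial(4)
= 5 * 4 * compute_factorial(3)
= 5 * 4 * 3 * compute_factorial(2)
= 5 * 4 * 3 * 2 * compute_factorial(1)
= 5 * 4 * 3 * 2 * 1
= 120


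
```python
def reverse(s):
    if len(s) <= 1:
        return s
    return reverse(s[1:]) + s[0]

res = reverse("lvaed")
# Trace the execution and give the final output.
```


reverse("lvaed")
= reverse("vaed") + "l"
= reverse("aed") + "v" + "l"
= reverse("ed") + "a" + "v" + "l"
= reverse("d") + "e" + "a" + "v" + "l"
= "d" + "e" + "a" + "v" + "l"
= "deavl"


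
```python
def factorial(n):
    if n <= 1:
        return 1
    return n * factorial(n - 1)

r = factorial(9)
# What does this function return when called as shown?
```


factorial(9)
= 9 * factorial(8)
= 9 * 8 * factorial(7)
= 9 * 8 * 7 * factorial(6)
= 9 * 8 * 7 * 6 * factorial(5)
= 9 * 8 * 7 * 6 * 5 * factorial(4)
= 9 * 8 * 7 * 6 * 5 * 4 * factorial(3)
= 9 * 8 * 7 * 6 * 5 * 4 * 3 * factorial(2)
= 9 * 8 * 7 * 6 * 5 * 4 * 3 * 2 * factorial(1)
= 9 * 8 * 7 * 6 * 5 * 4 * 3 * 2 * 1
= 362880


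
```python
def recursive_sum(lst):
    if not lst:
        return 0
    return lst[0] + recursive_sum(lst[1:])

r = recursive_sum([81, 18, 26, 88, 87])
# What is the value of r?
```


recursive_sum([81, 18, 26, 88, 87])
= 81 + recursive_sum([18, 26, 88, 87])
= 81 + 18 + recursive_sum([26, 88, 87])
= 81 + 18 + 26 + recursive_sum([88, 87])
= 81 + 18 + 26 + 88 + recursive_sum([87])
= 81 + 18 + 26 + 88 + 87 + recursive_sum([])
= 81 + 18 + 26 + 88 + 87 + 0
= 300


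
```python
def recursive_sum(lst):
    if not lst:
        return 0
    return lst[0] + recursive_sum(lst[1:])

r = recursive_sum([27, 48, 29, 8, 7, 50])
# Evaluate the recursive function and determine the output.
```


recursive_sum([27, 48, 29, 8, 7, 50])
= 27 + recursive_sum([48, 29, 8, 7, 50])
= 27 + 48 + recursive_sum([29, 8, 7, 50])
= 27 + 48 + 29 + recursive_sum([8, 7, 50])
= 27 + 48 + 29 + 8 + recursive_sum([7, 50])
= 27 + 48 + 29 + 8 + 7 + recursive_sum([50])
= 27 + 48 + 29 + 8 + 7 + 50 + recursive_sum([])
= 27 + 48 + 29 + 8 + 7 + 50 + 0
= 169


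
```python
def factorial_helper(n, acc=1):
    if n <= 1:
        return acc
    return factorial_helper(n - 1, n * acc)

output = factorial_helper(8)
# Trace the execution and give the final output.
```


factorial_helper(8, 1)
= factorial_helper(7, 8 * 1) = factorial_helper(7, 8)
= factorial_helper(6, 7 * 8) = factorial_helper(6, 56)
= factorial_helper(5, 6 * 56) = factorial_helper(5, 336)
= factorial_helper(4, 5 * 336) = factorial_helper(4, 1680)
= factorial_helper(3, 4 * 1680) = factorial_helper(3, 6720)
= factorial_helper(2, 3 * 6720) = factorial_helper(2, 20160)
= factorial_helper(1, 2 * 20160) = factorial_helper(1, 40320)
n <= 1, return acc = 40320


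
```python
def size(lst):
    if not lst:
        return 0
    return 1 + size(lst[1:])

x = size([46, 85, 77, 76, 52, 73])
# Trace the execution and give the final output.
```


size([46, 85, 77, 76, 52, 73])
= 1 + size([85, 77, 76, 52, 73])
= 1 + 1 + size([77, 76, 52, 73])
= 1 + 1 + 1 + size([76, 52, 73])
= 1 + 1 + 1 + 1 + size([52, 73])
= 1 + 1 + 1 + 1 + 1 + size([73])
= 1 + 1 + 1 + 1 + 1 + 1 + size([])
= 1 + 1 + 1 + 1 + 1 + 1 + 0
= 6


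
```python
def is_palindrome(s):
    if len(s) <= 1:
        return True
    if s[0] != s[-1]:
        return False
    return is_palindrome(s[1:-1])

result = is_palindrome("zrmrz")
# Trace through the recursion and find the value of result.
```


is_palindrome("zrmrz")
"zrmrz": s[0]='z' == s[-1]='z' -> is_palindrome("rmr")
"rmr": s[0]='r' == s[-1]='r' -> is_palindrome("m")
"m": len <= 1 -> True
= True


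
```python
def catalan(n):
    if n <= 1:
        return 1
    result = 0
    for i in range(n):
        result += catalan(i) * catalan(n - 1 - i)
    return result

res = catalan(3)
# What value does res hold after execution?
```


catalan(3)
= sum of catalan(i) * catalan(3-1-i) for i in 0..2
First compute sub-values bottom-up:
  catalan(0) = 1, catalan(1) = 1
  catalan(2) = 1*1 + 1*1 = 2
Now catalan(3):
  catalan(0)*catalan(2) = 1*2 = 2
  catalan(1)*catalan(1) = 1*1 = 1
  catalan(2)*catalan(0) = 2*1 = 2
= 2 + 1 + 2
= 5
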